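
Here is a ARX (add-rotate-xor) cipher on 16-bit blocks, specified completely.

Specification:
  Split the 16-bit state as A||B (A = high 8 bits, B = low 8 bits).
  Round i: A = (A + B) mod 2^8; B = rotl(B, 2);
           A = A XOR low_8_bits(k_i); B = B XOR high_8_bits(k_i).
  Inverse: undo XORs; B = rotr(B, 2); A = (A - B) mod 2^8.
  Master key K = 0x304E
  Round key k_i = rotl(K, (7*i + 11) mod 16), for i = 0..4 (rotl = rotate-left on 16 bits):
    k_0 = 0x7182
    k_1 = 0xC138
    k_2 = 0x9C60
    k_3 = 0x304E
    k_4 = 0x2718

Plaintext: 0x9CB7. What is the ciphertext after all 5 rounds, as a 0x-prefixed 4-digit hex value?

0xB3F1

s_0 = plaintext = 0x9CB7
s_1 = Round(s_0, k_0) = 0xD1AF
s_2 = Round(s_1, k_1) = 0xB87F
s_3 = Round(s_2, k_2) = 0x5761
s_4 = Round(s_3, k_3) = 0xF6B5
s_5 = Round(s_4, k_4) = 0xB3F1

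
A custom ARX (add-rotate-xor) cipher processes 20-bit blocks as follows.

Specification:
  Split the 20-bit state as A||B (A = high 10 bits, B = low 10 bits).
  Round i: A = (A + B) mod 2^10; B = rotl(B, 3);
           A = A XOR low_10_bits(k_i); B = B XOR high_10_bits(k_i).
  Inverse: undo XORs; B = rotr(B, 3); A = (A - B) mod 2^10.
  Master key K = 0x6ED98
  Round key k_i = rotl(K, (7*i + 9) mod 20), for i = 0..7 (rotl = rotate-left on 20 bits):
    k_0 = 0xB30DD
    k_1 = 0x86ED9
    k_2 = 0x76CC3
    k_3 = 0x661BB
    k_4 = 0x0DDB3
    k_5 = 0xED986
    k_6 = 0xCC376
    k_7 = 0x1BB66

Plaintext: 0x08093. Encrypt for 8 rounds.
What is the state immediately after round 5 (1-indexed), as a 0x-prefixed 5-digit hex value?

0x79072

s_0 = plaintext = 0x08093
s_1 = Round(s_0, k_0) = 0x1BA55
s_2 = Round(s_1, k_1) = 0x068B7
s_3 = Round(s_2, k_2) = 0x04862
s_4 = Round(s_3, k_3) = 0x73E88
s_5 = Round(s_4, k_4) = 0x79072
s_6 = Round(s_5, k_5) = 0xF4026
s_7 = Round(s_6, k_6) = 0x20200
s_8 = Round(s_7, k_7) = 0x7986A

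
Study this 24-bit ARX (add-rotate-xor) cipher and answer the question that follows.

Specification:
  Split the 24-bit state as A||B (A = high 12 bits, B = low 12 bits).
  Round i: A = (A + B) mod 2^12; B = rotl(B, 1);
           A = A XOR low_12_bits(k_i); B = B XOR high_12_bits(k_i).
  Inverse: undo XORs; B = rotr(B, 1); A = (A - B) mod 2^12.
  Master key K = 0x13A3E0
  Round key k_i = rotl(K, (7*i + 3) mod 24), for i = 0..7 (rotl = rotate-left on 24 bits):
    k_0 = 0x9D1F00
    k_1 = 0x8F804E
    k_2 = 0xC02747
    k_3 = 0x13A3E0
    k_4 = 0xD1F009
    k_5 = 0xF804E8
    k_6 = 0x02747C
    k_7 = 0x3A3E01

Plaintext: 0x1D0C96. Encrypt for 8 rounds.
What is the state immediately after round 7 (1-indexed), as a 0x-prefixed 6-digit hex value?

s_0 = plaintext = 0x1D0C96
s_1 = Round(s_0, k_0) = 0x1660FC
s_2 = Round(s_1, k_1) = 0x22C900
s_3 = Round(s_2, k_2) = 0xC6BE03
s_4 = Round(s_3, k_3) = 0x98ED3D
s_5 = Round(s_4, k_4) = 0x6C2764
s_6 = Round(s_5, k_5) = 0xACE148
s_7 = Round(s_6, k_6) = 0x86A2B7
s_8 = Round(s_7, k_7) = 0x5206CD

0x86A2B7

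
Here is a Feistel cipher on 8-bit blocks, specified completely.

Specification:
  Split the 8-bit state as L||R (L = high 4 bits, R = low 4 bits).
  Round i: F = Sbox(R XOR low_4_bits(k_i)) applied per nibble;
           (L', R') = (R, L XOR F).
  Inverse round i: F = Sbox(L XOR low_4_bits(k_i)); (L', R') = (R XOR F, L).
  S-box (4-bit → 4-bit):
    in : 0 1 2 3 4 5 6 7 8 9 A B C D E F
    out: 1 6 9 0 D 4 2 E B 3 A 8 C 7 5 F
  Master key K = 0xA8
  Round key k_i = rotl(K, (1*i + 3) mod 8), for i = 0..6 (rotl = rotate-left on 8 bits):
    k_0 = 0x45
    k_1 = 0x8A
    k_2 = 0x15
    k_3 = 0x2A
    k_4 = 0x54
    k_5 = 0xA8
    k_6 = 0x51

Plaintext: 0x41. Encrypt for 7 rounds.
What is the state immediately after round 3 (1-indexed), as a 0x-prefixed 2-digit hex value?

s_0 = plaintext = 0x41
s_1 = Round(s_0, k_0) = 0x19
s_2 = Round(s_1, k_1) = 0x91
s_3 = Round(s_2, k_2) = 0x14
s_4 = Round(s_3, k_3) = 0x44
s_5 = Round(s_4, k_4) = 0x45
s_6 = Round(s_5, k_5) = 0x53
s_7 = Round(s_6, k_6) = 0x3C

0x14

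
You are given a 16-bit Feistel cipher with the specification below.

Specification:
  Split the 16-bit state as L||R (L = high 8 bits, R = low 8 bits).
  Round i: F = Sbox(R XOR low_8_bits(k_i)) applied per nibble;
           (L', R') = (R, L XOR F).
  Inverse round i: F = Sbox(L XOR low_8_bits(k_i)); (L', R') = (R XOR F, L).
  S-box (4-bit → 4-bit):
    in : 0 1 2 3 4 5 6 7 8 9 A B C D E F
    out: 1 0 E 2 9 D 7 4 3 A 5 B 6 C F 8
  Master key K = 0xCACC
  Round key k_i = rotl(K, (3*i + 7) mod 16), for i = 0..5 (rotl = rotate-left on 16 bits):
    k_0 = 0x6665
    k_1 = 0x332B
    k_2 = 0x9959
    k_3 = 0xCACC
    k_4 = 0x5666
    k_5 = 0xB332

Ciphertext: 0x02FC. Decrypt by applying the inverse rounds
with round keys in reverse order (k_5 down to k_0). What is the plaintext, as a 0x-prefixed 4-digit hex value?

s_0 = ciphertext = 0x02FC
s_1 = InvRound(s_0, k_5) = 0xDD02
s_2 = InvRound(s_1, k_4) = 0xB9DD
s_3 = InvRound(s_2, k_3) = 0x90B9
s_4 = InvRound(s_3, k_2) = 0xD390
s_5 = InvRound(s_4, k_1) = 0x13D3
s_6 = InvRound(s_5, k_0) = 0x9413

0x9413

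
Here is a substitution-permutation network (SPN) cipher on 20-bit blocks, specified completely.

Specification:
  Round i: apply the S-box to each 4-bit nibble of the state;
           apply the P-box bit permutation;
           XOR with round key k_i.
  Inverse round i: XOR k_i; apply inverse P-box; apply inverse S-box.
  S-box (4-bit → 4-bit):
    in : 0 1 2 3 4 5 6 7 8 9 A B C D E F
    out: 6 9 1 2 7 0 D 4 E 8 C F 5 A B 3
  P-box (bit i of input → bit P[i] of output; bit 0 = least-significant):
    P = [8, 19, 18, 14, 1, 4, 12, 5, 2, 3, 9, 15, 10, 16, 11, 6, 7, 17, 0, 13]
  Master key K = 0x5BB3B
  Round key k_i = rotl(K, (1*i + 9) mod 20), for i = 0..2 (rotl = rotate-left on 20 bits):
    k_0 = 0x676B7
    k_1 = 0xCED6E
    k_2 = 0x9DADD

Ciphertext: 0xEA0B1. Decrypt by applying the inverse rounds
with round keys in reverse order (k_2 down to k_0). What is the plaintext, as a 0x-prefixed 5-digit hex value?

s_0 = ciphertext = 0xEA0B1
s_1 = InvRound(s_0, k_2) = 0xD84AA
s_2 = InvRound(s_1, k_1) = 0x18251
s_3 = InvRound(s_2, k_0) = 0xEE16A

0xEE16A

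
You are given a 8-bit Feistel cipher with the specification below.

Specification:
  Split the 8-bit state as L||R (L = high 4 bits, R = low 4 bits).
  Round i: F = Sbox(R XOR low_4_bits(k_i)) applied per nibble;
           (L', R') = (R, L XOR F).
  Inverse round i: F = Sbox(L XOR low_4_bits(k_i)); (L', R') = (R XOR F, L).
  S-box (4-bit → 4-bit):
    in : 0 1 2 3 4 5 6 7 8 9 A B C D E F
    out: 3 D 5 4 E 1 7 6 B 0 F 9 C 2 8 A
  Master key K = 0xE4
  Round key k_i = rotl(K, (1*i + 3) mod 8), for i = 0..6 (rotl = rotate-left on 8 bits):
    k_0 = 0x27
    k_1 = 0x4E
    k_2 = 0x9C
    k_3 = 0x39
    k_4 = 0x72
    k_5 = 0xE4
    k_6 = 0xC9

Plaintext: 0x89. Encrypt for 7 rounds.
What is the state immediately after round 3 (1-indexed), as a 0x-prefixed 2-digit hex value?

s_0 = plaintext = 0x89
s_1 = Round(s_0, k_0) = 0x90
s_2 = Round(s_1, k_1) = 0x01
s_3 = Round(s_2, k_2) = 0x12
s_4 = Round(s_3, k_3) = 0x28
s_5 = Round(s_4, k_4) = 0x8D
s_6 = Round(s_5, k_5) = 0xD8
s_7 = Round(s_6, k_6) = 0x80

0x12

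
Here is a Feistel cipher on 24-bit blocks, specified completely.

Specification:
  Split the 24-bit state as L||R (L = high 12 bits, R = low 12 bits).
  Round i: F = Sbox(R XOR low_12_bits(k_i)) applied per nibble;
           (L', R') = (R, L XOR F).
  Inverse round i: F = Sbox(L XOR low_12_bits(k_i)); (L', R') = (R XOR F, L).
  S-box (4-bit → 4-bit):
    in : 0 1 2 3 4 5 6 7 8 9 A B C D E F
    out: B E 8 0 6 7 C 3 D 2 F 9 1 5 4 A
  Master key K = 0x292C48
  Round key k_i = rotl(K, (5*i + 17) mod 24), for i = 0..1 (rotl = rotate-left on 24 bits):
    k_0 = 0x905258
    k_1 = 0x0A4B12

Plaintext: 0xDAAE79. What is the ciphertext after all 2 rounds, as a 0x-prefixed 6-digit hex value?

0xC24D75

s_0 = plaintext = 0xDAAE79
s_1 = Round(s_0, k_0) = 0xE79C24
s_2 = Round(s_1, k_1) = 0xC24D75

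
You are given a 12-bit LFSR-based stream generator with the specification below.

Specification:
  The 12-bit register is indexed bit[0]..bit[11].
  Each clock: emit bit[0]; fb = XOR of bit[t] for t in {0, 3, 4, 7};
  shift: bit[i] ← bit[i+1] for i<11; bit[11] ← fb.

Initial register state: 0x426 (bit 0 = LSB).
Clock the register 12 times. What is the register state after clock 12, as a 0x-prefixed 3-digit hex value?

reg_0 = 0x426
clock 1: out=0, reg = 0x213
clock 2: out=1, reg = 0x109
clock 3: out=1, reg = 0x084
clock 4: out=0, reg = 0x842
clock 5: out=0, reg = 0x421
clock 6: out=1, reg = 0xA10
clock 7: out=0, reg = 0xD08
clock 8: out=0, reg = 0xE84
clock 9: out=0, reg = 0xF42
clock 10: out=0, reg = 0x7A1
clock 11: out=1, reg = 0x3D0
clock 12: out=0, reg = 0x1E8

0x1E8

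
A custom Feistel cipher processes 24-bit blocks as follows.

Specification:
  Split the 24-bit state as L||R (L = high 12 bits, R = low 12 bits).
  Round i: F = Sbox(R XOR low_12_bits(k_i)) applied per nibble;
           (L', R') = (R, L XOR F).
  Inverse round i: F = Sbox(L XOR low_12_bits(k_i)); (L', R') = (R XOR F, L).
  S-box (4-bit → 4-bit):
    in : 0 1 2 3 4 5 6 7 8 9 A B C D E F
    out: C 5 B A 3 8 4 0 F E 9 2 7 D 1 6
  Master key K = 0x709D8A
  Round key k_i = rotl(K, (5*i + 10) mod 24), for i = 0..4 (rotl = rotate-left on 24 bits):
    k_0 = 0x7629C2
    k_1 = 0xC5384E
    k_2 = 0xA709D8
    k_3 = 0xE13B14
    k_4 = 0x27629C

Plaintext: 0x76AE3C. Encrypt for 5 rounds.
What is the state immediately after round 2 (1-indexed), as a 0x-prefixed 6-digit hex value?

s_0 = plaintext = 0x76AE3C
s_1 = Round(s_0, k_0) = 0xE3C70B
s_2 = Round(s_1, k_1) = 0x70B804
s_3 = Round(s_2, k_2) = 0x8042DC
s_4 = Round(s_3, k_3) = 0x2DC67B
s_5 = Round(s_4, k_4) = 0x67B1CC

0x70B804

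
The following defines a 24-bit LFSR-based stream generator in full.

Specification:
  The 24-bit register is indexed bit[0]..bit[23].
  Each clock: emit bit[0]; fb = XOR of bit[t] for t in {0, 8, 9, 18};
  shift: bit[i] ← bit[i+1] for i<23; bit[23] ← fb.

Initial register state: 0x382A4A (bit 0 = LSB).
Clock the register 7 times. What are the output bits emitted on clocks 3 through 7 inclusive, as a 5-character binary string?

01001

reg_0 = 0x382A4A
clock 1: out=0, reg = 0x9C1525
clock 2: out=1, reg = 0xCE0A92
clock 3: out=0, reg = 0x670549
clock 4: out=1, reg = 0xB382A4
clock 5: out=0, reg = 0xD9C152
clock 6: out=0, reg = 0xECE0A9
clock 7: out=1, reg = 0x767054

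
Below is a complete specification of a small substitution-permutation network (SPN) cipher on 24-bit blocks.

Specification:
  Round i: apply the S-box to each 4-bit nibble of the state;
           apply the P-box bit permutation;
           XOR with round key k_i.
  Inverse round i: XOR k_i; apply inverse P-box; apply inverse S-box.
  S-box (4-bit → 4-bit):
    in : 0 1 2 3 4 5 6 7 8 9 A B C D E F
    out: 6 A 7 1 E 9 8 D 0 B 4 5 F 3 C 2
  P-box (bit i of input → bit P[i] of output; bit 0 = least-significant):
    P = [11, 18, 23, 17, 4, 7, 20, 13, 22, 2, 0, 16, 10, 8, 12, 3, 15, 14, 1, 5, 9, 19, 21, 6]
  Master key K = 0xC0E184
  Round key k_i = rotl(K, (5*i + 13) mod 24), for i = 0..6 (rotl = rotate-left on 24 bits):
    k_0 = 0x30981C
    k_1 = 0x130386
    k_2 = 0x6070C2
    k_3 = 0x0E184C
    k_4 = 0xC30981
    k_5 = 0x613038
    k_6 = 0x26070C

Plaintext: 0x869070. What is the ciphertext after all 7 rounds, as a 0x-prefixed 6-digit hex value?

0xA2CB66

s_0 = plaintext = 0x869070
s_1 = Round(s_0, k_0) = 0xA4BD21
s_2 = Round(s_1, k_1) = 0x655730
s_3 = Round(s_2, k_2) = 0xA5F4BB
s_4 = Round(s_3, k_3) = 0xBF9179
s_5 = Round(s_4, k_4) = 0xF4669D
s_6 = Round(s_5, k_5) = 0x6C5882
s_7 = Round(s_6, k_6) = 0xA2CB66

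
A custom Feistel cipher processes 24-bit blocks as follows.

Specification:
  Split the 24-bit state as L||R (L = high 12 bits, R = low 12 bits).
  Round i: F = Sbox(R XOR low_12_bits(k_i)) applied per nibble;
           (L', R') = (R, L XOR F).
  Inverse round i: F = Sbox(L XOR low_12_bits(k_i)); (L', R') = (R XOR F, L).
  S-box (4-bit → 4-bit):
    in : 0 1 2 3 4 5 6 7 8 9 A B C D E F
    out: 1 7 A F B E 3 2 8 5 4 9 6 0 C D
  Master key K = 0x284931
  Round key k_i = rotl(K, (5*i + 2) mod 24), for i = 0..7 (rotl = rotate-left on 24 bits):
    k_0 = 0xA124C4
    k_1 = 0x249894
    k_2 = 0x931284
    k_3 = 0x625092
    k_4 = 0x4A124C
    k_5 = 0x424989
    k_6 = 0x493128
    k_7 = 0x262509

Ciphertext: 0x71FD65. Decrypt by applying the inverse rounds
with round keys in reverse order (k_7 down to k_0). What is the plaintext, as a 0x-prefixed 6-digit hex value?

0x8E0D6A

s_0 = ciphertext = 0x71FD65
s_1 = InvRound(s_0, k_7) = 0x71671F
s_2 = InvRound(s_1, k_6) = 0x4E3716
s_3 = InvRound(s_2, k_5) = 0x7224E3
s_4 = InvRound(s_3, k_4) = 0xADF722
s_5 = InvRound(s_4, k_3) = 0x392ADF
s_6 = InvRound(s_5, k_2) = 0xDAC392
s_7 = InvRound(s_6, k_1) = 0xD6ADAC
s_8 = InvRound(s_7, k_0) = 0x8E0D6A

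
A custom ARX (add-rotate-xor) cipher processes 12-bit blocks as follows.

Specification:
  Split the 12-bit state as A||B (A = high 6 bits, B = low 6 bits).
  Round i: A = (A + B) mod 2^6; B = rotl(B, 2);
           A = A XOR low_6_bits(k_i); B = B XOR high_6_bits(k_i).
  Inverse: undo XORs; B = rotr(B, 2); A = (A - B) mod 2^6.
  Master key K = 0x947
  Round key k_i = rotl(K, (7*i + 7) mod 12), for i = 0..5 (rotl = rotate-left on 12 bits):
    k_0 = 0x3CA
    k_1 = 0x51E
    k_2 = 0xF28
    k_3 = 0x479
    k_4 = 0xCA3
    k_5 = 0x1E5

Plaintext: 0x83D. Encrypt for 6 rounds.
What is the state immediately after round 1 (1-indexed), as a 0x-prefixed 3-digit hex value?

0x5F8

s_0 = plaintext = 0x83D
s_1 = Round(s_0, k_0) = 0x5F8
s_2 = Round(s_1, k_1) = 0x477
s_3 = Round(s_2, k_2) = 0x823
s_4 = Round(s_3, k_3) = 0xE9F
s_5 = Round(s_4, k_4) = 0xE8F
s_6 = Round(s_5, k_5) = 0xB3B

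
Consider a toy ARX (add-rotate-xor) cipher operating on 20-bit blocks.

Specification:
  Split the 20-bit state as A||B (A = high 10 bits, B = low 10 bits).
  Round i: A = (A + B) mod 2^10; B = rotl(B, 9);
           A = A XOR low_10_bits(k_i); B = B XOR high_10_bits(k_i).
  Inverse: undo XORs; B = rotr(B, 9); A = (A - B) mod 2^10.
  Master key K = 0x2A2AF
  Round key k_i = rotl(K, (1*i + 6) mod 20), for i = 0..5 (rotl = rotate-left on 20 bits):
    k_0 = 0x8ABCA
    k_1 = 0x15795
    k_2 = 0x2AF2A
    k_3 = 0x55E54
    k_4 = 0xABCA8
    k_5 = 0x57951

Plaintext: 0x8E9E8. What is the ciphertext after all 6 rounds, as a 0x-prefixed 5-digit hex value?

0xF5E5A

s_0 = plaintext = 0x8E9E8
s_1 = Round(s_0, k_0) = 0xFA2DE
s_2 = Round(s_1, k_1) = 0x54D3A
s_3 = Round(s_2, k_2) = 0x69C36
s_4 = Round(s_3, k_3) = 0xE254C
s_5 = Round(s_4, k_4) = 0x1F609
s_6 = Round(s_5, k_5) = 0xF5E5A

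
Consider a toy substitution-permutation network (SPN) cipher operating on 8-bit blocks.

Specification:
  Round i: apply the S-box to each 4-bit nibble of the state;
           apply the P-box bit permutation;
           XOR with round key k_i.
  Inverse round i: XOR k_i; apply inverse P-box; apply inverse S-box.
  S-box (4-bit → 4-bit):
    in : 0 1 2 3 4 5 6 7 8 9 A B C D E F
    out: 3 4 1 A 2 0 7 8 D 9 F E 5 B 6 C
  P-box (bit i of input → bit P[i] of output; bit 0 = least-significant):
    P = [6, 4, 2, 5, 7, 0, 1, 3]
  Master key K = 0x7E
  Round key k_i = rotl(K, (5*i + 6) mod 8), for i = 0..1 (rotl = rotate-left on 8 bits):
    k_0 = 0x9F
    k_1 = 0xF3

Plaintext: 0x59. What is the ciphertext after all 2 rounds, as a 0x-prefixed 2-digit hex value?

0xDD

s_0 = plaintext = 0x59
s_1 = Round(s_0, k_0) = 0xFF
s_2 = Round(s_1, k_1) = 0xDD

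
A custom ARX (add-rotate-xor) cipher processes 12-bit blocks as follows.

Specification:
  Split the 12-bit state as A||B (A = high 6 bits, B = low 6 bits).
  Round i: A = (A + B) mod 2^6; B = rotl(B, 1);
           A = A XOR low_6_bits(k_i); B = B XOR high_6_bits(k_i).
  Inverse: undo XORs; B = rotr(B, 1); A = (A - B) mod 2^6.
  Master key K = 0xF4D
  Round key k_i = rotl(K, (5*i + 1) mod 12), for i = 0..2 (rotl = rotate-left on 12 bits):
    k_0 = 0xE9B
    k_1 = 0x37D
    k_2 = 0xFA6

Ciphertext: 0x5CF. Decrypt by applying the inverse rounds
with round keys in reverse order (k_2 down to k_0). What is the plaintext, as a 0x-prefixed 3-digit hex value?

0x440

s_0 = ciphertext = 0x5CF
s_1 = InvRound(s_0, k_2) = 0xE78
s_2 = InvRound(s_1, k_1) = 0x2BA
s_3 = InvRound(s_2, k_0) = 0x440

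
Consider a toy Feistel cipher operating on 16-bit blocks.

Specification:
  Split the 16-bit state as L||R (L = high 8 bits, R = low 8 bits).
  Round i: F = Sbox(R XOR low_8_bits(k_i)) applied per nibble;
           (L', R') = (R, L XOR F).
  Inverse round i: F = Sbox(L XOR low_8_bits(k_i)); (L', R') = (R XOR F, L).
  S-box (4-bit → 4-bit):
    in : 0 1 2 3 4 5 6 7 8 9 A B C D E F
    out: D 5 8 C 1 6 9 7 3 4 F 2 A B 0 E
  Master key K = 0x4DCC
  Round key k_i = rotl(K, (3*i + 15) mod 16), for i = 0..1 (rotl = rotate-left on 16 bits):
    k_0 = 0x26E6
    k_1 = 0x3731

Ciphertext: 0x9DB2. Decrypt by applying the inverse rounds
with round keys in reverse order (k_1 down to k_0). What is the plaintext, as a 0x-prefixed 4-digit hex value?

0x6D48

s_0 = ciphertext = 0x9DB2
s_1 = InvRound(s_0, k_1) = 0x489D
s_2 = InvRound(s_1, k_0) = 0x6D48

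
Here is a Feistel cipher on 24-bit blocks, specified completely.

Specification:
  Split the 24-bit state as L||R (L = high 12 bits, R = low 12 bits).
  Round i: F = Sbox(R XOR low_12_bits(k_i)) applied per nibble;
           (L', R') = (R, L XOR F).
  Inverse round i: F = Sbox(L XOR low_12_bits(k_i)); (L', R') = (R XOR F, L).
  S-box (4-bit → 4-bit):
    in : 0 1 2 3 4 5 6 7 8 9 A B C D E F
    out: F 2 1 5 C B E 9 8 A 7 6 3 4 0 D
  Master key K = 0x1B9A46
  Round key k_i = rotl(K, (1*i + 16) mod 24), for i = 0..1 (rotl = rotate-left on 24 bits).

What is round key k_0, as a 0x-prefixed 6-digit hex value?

K = 0x1B9A46
k_0 = rotl(K, (1*0+16) mod 24) = rotl(K, 16) = 0x461B9A

0x461B9A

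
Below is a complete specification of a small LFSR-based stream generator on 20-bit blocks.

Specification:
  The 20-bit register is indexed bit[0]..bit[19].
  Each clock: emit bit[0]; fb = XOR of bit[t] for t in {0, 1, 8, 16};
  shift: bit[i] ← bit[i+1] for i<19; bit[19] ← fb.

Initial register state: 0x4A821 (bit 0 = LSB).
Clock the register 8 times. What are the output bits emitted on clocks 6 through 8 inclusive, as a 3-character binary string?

100

reg_0 = 0x4A821
clock 1: out=1, reg = 0xA5410
clock 2: out=0, reg = 0x52A08
clock 3: out=0, reg = 0xA9504
clock 4: out=0, reg = 0xD4A82
clock 5: out=0, reg = 0x6A541
clock 6: out=1, reg = 0x352A0
clock 7: out=0, reg = 0x9A950
clock 8: out=0, reg = 0x4D4A8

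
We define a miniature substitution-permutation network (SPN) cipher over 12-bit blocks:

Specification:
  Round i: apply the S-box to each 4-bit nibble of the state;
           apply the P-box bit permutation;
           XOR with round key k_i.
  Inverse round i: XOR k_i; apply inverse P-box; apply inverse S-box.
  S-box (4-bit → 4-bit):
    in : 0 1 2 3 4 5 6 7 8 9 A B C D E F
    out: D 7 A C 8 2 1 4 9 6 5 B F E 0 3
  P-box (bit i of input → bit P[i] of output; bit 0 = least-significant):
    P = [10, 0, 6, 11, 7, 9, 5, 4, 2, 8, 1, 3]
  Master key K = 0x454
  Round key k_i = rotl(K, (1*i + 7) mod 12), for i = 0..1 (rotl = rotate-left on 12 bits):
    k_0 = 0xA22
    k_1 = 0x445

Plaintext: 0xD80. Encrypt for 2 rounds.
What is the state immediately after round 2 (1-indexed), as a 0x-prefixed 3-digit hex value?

s_0 = plaintext = 0xD80
s_1 = Round(s_0, k_0) = 0x7F8
s_2 = Round(s_1, k_1) = 0xAC7

0xAC7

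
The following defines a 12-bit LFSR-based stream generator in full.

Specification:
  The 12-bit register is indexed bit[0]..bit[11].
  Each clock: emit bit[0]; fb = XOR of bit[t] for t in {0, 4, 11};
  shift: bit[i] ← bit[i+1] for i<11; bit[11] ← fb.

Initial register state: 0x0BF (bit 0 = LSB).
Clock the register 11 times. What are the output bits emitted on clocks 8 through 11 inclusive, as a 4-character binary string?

reg_0 = 0x0BF
clock 1: out=1, reg = 0x05F
clock 2: out=1, reg = 0x02F
clock 3: out=1, reg = 0x817
clock 4: out=1, reg = 0xC0B
clock 5: out=1, reg = 0x605
clock 6: out=1, reg = 0xB02
clock 7: out=0, reg = 0xD81
clock 8: out=1, reg = 0x6C0
clock 9: out=0, reg = 0x360
clock 10: out=0, reg = 0x1B0
clock 11: out=0, reg = 0x8D8

1000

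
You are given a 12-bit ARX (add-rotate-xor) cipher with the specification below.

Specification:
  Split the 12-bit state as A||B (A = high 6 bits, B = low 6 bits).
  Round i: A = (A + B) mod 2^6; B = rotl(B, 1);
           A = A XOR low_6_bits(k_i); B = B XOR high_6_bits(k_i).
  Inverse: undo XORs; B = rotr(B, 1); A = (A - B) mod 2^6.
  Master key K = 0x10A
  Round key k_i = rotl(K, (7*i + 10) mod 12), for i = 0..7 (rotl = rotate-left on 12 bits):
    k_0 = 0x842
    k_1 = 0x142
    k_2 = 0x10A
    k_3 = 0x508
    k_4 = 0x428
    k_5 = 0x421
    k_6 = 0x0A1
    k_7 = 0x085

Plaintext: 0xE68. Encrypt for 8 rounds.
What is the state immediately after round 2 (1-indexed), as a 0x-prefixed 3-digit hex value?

s_0 = plaintext = 0xE68
s_1 = Round(s_0, k_0) = 0x8F0
s_2 = Round(s_1, k_1) = 0x464
s_3 = Round(s_2, k_2) = 0xFCD
s_4 = Round(s_3, k_3) = 0x10E
s_5 = Round(s_4, k_4) = 0xE8C
s_6 = Round(s_5, k_5) = 0x9C8
s_7 = Round(s_6, k_6) = 0x392
s_8 = Round(s_7, k_7) = 0x966

0x464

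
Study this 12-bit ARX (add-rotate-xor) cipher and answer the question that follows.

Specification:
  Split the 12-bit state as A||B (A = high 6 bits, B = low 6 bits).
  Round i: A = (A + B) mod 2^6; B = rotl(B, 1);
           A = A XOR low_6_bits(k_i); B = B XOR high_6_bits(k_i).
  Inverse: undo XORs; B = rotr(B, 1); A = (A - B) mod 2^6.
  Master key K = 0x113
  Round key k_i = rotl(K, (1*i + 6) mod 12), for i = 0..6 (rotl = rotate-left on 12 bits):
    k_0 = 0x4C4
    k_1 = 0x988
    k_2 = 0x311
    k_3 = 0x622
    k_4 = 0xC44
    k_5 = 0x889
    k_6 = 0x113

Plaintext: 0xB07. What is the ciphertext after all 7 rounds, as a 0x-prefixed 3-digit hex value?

0x188

s_0 = plaintext = 0xB07
s_1 = Round(s_0, k_0) = 0xDDD
s_2 = Round(s_1, k_1) = 0x71C
s_3 = Round(s_2, k_2) = 0xA74
s_4 = Round(s_3, k_3) = 0xFF1
s_5 = Round(s_4, k_4) = 0xD12
s_6 = Round(s_5, k_5) = 0x3C6
s_7 = Round(s_6, k_6) = 0x188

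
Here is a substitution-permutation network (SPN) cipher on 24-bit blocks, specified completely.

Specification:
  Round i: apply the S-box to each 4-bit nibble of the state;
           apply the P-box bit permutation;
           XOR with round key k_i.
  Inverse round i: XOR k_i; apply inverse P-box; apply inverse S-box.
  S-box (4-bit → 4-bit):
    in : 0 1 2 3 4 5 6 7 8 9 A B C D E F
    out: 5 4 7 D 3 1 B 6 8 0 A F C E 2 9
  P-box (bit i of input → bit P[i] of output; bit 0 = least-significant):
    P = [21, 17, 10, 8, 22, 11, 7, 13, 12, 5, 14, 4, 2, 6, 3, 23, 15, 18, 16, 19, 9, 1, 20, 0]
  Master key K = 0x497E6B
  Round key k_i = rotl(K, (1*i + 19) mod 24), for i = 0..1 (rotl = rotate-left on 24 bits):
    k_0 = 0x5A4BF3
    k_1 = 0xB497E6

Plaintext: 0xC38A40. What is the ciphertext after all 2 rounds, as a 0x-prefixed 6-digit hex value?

0x1F734D

s_0 = plaintext = 0xC38A40
s_1 = Round(s_0, k_0) = 0xA3C7C2
s_2 = Round(s_1, k_1) = 0x1F734D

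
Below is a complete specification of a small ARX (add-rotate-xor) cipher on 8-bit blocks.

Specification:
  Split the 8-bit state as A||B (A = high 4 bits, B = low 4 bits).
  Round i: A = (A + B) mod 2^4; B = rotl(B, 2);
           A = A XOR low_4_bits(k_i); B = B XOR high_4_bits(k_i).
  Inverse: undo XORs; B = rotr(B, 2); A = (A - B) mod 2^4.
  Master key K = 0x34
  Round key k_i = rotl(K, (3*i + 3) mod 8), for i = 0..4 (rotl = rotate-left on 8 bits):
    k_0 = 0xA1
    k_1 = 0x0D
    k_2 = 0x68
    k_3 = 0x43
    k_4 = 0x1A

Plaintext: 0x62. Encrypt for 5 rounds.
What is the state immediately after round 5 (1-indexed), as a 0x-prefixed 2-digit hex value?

0x44

s_0 = plaintext = 0x62
s_1 = Round(s_0, k_0) = 0x92
s_2 = Round(s_1, k_1) = 0x68
s_3 = Round(s_2, k_2) = 0x64
s_4 = Round(s_3, k_3) = 0x95
s_5 = Round(s_4, k_4) = 0x44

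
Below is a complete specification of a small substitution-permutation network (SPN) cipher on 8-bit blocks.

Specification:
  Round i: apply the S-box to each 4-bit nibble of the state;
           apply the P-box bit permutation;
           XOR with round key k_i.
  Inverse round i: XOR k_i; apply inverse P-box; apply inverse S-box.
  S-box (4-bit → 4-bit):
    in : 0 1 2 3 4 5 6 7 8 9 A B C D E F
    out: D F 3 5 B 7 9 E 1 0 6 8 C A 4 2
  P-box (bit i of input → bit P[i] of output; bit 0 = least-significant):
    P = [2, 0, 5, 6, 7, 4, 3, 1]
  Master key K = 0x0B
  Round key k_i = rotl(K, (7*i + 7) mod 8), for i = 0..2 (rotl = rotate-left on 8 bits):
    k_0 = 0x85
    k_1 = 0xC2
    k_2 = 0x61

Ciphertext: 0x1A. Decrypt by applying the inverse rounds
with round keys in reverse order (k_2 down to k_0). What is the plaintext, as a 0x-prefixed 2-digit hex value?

s_0 = ciphertext = 0x1A
s_1 = InvRound(s_0, k_2) = 0x77
s_2 = InvRound(s_1, k_1) = 0x25
s_3 = InvRound(s_2, k_0) = 0x8E

0x8E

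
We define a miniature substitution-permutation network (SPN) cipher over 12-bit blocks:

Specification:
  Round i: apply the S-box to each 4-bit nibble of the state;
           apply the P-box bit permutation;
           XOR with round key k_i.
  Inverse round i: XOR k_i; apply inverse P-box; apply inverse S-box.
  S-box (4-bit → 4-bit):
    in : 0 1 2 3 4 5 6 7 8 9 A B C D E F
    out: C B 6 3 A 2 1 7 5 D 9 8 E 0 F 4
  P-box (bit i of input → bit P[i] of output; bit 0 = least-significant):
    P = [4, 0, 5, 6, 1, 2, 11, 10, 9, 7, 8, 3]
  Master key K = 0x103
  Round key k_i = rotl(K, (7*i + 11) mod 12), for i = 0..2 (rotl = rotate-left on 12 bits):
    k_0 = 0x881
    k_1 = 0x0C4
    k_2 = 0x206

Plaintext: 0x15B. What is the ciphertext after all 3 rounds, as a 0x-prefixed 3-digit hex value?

0xC32

s_0 = plaintext = 0x15B
s_1 = Round(s_0, k_0) = 0xA4D
s_2 = Round(s_1, k_1) = 0x6C8
s_3 = Round(s_2, k_2) = 0xC32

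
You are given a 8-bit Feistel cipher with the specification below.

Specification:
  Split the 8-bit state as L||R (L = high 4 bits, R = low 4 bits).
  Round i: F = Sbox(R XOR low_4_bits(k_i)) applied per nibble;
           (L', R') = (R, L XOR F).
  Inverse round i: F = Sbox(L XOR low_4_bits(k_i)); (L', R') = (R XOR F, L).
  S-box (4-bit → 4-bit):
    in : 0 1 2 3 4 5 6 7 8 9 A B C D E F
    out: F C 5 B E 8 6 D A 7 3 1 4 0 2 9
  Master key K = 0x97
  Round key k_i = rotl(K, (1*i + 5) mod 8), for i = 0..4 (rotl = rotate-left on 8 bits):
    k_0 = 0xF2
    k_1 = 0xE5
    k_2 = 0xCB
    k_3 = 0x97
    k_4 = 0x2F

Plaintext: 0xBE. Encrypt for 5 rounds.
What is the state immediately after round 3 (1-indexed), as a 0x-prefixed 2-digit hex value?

s_0 = plaintext = 0xBE
s_1 = Round(s_0, k_0) = 0xEF
s_2 = Round(s_1, k_1) = 0xFD
s_3 = Round(s_2, k_2) = 0xD9
s_4 = Round(s_3, k_3) = 0x9F
s_5 = Round(s_4, k_4) = 0xF6

0xD9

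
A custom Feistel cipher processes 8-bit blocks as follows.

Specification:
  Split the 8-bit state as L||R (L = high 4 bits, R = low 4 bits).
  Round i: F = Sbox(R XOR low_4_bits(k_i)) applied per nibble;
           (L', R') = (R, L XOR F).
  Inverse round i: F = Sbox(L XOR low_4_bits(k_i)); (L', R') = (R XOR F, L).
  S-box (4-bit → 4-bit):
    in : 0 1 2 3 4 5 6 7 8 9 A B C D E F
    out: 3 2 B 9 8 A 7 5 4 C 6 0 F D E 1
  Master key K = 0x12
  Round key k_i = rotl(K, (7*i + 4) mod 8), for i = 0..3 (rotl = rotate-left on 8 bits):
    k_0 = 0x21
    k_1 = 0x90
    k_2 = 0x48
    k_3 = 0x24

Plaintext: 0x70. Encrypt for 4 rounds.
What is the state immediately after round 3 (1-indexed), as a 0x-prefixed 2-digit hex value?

s_0 = plaintext = 0x70
s_1 = Round(s_0, k_0) = 0x05
s_2 = Round(s_1, k_1) = 0x5A
s_3 = Round(s_2, k_2) = 0xAE
s_4 = Round(s_3, k_3) = 0xEC

0xAE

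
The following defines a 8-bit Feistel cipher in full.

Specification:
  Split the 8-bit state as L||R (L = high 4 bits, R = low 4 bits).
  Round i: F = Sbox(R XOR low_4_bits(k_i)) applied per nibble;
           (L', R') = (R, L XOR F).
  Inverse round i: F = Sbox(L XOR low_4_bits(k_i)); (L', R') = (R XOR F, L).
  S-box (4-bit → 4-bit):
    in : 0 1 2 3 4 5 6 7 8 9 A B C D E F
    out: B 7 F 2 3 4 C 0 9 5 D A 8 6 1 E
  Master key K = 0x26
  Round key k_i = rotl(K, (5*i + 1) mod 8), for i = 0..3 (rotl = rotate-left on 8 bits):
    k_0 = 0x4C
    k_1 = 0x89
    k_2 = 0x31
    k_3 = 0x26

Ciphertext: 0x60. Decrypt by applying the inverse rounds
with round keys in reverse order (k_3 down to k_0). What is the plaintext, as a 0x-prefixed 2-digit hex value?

0x24

s_0 = ciphertext = 0x60
s_1 = InvRound(s_0, k_3) = 0xB6
s_2 = InvRound(s_1, k_2) = 0xBB
s_3 = InvRound(s_2, k_1) = 0x4B
s_4 = InvRound(s_3, k_0) = 0x24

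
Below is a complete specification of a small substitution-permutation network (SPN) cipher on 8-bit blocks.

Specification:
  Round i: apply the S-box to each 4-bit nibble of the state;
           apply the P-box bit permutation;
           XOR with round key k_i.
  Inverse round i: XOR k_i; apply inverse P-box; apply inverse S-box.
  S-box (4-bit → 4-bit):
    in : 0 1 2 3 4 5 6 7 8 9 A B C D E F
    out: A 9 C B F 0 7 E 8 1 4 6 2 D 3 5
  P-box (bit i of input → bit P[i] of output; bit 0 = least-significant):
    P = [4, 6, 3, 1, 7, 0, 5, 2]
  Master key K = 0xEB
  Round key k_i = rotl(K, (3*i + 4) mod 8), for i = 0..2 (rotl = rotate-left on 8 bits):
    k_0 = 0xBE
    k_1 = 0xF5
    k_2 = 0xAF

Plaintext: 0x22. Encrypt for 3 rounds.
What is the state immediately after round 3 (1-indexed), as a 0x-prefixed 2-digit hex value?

s_0 = plaintext = 0x22
s_1 = Round(s_0, k_0) = 0x90
s_2 = Round(s_1, k_1) = 0x37
s_3 = Round(s_2, k_2) = 0x60

0x60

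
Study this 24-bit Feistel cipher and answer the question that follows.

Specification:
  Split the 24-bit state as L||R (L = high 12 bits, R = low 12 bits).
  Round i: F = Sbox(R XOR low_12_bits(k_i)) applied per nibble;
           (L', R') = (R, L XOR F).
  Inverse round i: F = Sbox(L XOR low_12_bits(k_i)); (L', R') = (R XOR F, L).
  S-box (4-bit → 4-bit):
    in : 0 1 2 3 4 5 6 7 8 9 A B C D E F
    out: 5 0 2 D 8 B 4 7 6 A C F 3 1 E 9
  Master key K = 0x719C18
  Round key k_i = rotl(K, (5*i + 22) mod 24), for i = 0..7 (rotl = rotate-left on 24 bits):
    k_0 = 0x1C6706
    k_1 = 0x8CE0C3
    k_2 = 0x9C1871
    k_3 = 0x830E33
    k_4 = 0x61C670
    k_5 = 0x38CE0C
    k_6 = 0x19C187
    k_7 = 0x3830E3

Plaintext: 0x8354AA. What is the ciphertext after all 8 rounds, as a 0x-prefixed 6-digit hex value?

s_0 = plaintext = 0x8354AA
s_1 = Round(s_0, k_0) = 0x4AA5F6
s_2 = Round(s_1, k_1) = 0x5F6F71
s_3 = Round(s_2, k_2) = 0xF712A3
s_4 = Round(s_3, k_3) = 0x2A3CD4
s_5 = Round(s_4, k_4) = 0xCD4E6B
s_6 = Round(s_5, k_5) = 0xE6B993
s_7 = Round(s_6, k_6) = 0x993863
s_8 = Round(s_7, k_7) = 0x863FF6

0x863FF6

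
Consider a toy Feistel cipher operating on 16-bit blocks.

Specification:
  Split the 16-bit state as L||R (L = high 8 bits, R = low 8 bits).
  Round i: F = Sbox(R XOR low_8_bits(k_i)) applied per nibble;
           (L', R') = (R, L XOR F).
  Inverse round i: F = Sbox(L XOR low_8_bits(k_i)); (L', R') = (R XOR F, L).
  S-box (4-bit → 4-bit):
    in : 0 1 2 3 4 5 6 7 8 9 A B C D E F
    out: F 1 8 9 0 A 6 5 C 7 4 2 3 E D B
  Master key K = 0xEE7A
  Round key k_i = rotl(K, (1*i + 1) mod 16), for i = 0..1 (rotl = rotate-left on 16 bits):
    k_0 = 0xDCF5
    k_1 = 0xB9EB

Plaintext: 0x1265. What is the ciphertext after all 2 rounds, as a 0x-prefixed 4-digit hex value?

s_0 = plaintext = 0x1265
s_1 = Round(s_0, k_0) = 0x656D
s_2 = Round(s_1, k_1) = 0x6DA3

0x6DA3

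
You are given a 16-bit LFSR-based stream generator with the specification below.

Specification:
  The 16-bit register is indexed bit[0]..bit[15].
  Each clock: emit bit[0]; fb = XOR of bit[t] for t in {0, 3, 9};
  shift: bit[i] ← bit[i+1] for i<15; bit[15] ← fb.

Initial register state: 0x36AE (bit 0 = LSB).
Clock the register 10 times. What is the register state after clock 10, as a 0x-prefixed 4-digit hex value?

reg_0 = 0x36AE
clock 1: out=0, reg = 0x1B57
clock 2: out=1, reg = 0x0DAB
clock 3: out=1, reg = 0x06D5
clock 4: out=1, reg = 0x036A
clock 5: out=0, reg = 0x01B5
clock 6: out=1, reg = 0x80DA
clock 7: out=0, reg = 0xC06D
clock 8: out=1, reg = 0x6036
clock 9: out=0, reg = 0x301B
clock 10: out=1, reg = 0x180D

0x180D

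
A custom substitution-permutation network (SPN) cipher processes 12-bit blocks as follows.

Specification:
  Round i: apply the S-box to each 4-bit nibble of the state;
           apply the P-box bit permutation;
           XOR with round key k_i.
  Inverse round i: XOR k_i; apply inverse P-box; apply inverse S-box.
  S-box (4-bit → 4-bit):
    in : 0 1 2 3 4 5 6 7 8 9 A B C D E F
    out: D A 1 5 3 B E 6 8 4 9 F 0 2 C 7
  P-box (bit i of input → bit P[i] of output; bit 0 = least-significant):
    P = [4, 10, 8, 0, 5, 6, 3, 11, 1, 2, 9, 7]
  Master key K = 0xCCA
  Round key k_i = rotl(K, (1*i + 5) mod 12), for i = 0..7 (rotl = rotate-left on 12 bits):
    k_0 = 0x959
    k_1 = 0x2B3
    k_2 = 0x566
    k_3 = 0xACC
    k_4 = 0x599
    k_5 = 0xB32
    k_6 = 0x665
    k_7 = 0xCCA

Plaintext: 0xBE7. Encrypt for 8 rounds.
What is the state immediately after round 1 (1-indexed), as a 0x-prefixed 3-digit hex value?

s_0 = plaintext = 0xBE7
s_1 = Round(s_0, k_0) = 0x6D7
s_2 = Round(s_1, k_1) = 0x577
s_3 = Round(s_2, k_2) = 0x0A8
s_4 = Round(s_3, k_3) = 0x06F
s_5 = Round(s_4, k_4) = 0xA43
s_6 = Round(s_5, k_5) = 0xAC0
s_7 = Round(s_6, k_6) = 0x7F6
s_8 = Round(s_7, k_7) = 0xBA7

0x6D7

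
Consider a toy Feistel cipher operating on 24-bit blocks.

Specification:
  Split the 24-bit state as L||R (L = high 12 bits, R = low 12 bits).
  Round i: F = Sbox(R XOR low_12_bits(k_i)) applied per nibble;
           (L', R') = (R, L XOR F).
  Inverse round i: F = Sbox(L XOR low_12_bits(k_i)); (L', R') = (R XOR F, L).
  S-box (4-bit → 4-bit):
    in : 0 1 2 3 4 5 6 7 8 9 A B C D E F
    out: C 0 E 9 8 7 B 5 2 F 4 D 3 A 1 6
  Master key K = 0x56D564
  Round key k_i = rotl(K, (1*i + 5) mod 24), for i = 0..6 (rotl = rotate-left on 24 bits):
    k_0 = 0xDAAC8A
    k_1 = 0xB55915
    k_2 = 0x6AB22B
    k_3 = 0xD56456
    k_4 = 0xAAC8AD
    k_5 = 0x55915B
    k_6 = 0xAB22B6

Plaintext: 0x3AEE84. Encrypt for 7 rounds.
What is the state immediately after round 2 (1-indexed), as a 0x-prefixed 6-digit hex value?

0xD6F6D0

s_0 = plaintext = 0x3AEE84
s_1 = Round(s_0, k_0) = 0xE84D6F
s_2 = Round(s_1, k_1) = 0xD6F6D0
s_3 = Round(s_2, k_2) = 0x6D0502
s_4 = Round(s_3, k_3) = 0x5026A8
s_5 = Round(s_4, k_4) = 0x6A84C5
s_6 = Round(s_5, k_5) = 0x4C5159
s_7 = Round(s_6, k_6) = 0x159DD3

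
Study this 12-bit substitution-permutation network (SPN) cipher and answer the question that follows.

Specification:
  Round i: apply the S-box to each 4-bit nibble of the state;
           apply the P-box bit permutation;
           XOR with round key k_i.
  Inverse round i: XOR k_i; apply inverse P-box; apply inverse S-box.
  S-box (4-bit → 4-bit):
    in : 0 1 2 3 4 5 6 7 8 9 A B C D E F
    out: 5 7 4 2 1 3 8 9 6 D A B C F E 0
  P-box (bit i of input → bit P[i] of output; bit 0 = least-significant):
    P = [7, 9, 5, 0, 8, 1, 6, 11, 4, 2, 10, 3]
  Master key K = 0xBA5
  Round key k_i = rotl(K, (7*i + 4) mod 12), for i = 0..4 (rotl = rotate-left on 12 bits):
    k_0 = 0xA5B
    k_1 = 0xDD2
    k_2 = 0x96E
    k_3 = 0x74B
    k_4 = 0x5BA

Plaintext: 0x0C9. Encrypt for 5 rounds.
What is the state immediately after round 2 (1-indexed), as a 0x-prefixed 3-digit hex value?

0x7D9

s_0 = plaintext = 0x0C9
s_1 = Round(s_0, k_0) = 0x6AA
s_2 = Round(s_1, k_1) = 0x7D9
s_3 = Round(s_2, k_2) = 0x095
s_4 = Round(s_3, k_3) = 0x89B
s_5 = Round(s_4, k_4) = 0xA7F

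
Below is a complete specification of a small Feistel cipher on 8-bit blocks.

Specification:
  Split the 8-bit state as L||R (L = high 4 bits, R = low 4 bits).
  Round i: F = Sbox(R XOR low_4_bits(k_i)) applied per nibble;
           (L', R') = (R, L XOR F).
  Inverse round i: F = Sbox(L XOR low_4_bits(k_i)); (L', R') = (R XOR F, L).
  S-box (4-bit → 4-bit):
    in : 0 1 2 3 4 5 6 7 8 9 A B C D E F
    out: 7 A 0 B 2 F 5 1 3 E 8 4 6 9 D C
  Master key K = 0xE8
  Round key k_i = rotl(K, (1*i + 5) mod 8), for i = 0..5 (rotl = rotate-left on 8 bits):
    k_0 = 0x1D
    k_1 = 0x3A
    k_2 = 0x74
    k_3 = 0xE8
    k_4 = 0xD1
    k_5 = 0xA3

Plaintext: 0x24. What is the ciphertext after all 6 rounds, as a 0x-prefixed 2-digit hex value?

s_0 = plaintext = 0x24
s_1 = Round(s_0, k_0) = 0x4C
s_2 = Round(s_1, k_1) = 0xC1
s_3 = Round(s_2, k_2) = 0x13
s_4 = Round(s_3, k_3) = 0x35
s_5 = Round(s_4, k_4) = 0x51
s_6 = Round(s_5, k_5) = 0x15

0x15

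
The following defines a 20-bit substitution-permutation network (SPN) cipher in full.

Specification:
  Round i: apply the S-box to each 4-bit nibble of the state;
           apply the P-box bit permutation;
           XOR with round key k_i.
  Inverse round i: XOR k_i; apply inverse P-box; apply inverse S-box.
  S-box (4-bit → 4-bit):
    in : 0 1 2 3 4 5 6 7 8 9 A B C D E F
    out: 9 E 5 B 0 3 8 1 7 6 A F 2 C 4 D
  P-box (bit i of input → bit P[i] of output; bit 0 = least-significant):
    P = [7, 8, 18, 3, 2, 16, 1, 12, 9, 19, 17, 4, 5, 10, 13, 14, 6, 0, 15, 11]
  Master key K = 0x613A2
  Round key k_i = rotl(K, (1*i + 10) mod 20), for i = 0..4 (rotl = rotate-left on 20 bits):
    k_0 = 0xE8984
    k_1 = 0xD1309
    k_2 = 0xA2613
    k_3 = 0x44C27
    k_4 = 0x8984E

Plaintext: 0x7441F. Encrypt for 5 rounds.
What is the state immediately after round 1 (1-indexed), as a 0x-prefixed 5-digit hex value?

s_0 = plaintext = 0x7441F
s_1 = Round(s_0, k_0) = 0xB994E
s_2 = Round(s_1, k_1) = 0x3BF48
s_3 = Round(s_2, k_2) = 0xC49E2
s_4 = Round(s_3, k_3) = 0xA4CA4
s_5 = Round(s_4, k_4) = 0x1804F

0xB994E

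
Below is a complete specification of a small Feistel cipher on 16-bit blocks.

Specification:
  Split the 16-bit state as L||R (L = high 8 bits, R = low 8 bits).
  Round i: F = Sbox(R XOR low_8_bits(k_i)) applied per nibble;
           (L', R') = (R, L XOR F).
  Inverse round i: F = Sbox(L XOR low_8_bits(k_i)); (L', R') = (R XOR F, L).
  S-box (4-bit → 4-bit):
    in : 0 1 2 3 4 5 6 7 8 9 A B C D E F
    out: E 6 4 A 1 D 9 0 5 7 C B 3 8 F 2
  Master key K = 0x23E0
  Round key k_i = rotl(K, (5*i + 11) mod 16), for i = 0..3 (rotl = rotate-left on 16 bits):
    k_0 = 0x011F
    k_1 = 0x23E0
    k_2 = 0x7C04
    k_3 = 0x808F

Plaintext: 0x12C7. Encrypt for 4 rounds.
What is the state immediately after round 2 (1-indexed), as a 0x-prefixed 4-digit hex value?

0x97C7

s_0 = plaintext = 0x12C7
s_1 = Round(s_0, k_0) = 0xC797
s_2 = Round(s_1, k_1) = 0x97C7
s_3 = Round(s_2, k_2) = 0xC7AD
s_4 = Round(s_3, k_3) = 0xAD83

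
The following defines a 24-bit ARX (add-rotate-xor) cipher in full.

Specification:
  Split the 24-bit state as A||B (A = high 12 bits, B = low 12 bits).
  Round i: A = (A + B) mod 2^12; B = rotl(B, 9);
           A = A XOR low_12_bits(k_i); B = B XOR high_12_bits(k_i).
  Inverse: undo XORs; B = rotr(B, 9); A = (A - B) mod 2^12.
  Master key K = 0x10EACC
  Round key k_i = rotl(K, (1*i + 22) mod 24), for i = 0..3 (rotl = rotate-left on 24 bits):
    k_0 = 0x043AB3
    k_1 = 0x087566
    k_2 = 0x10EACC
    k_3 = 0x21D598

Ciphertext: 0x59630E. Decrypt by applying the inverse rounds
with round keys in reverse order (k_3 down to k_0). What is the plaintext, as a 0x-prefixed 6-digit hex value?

0x989EE8

s_0 = ciphertext = 0x59630E
s_1 = InvRound(s_0, k_3) = 0x776898
s_2 = InvRound(s_1, k_2) = 0x106CB4
s_3 = InvRound(s_2, k_1) = 0x2C219E
s_4 = InvRound(s_3, k_0) = 0x989EE8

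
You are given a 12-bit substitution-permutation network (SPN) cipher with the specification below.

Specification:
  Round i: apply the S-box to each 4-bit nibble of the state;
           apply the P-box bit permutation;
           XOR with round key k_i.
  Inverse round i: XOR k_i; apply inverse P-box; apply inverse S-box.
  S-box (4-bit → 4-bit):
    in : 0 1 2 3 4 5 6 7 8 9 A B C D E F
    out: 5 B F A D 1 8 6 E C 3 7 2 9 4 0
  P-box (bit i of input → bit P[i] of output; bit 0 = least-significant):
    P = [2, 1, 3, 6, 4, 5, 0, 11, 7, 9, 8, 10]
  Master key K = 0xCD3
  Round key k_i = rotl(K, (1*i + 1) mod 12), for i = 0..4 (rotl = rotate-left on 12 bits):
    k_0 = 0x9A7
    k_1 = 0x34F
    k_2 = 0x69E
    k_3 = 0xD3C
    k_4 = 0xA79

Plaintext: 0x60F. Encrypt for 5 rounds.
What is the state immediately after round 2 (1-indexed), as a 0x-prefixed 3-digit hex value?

0x7BE

s_0 = plaintext = 0x60F
s_1 = Round(s_0, k_0) = 0xDB6
s_2 = Round(s_1, k_1) = 0x7BE
s_3 = Round(s_2, k_2) = 0x5A7
s_4 = Round(s_3, k_3) = 0xD86
s_5 = Round(s_4, k_4) = 0x698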